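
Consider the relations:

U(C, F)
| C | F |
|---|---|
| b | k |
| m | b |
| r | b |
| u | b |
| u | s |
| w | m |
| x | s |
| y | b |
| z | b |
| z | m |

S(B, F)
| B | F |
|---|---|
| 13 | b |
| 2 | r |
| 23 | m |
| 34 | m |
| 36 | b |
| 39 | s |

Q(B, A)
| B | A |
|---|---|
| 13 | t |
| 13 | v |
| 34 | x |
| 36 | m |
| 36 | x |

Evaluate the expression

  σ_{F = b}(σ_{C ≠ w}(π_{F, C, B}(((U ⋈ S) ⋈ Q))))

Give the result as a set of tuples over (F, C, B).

{(b, m, 13), (b, m, 36), (b, r, 13), (b, r, 36), (b, u, 13), (b, u, 36), (b, y, 13), (b, y, 36), (b, z, 13), (b, z, 36)}

U ⋈ S (natural join on F): {(m, b, 13), (m, b, 36), (r, b, 13), (r, b, 36), (u, b, 13), (u, b, 36), (u, s, 39), (w, m, 23), (w, m, 34), (x, s, 39), (y, b, 13), (y, b, 36), (z, b, 13), (z, b, 36), (z, m, 23), (z, m, 34)}
(U ⋈ S) ⋈ Q (natural join on B): {(m, b, 13, t), (m, b, 13, v), (m, b, 36, m), (m, b, 36, x), (r, b, 13, t), (r, b, 13, v), (r, b, 36, m), (r, b, 36, x), (u, b, 13, t), (u, b, 13, v), (u, b, 36, m), (u, b, 36, x), (w, m, 34, x), (y, b, 13, t), (y, b, 13, v), (y, b, 36, m), (y, b, 36, x), (z, b, 13, t), (z, b, 13, v), (z, b, 36, m), (z, b, 36, x), (z, m, 34, x)}
π_{F, C, B} gives {(b, m, 13), (b, m, 36), (b, r, 13), (b, r, 36), (b, u, 13), (b, u, 36), (b, y, 13), (b, y, 36), (b, z, 13), (b, z, 36), (m, w, 34), (m, z, 34)} (10 duplicate(s) eliminated).
Filtering on C ≠ w leaves {(b, m, 13), (b, m, 36), (b, r, 13), (b, r, 36), (b, u, 13), (b, u, 36), (b, y, 13), (b, y, 36), (b, z, 13), (b, z, 36), (m, z, 34)}.
Filtering on F = b leaves {(b, m, 13), (b, m, 36), (b, r, 13), (b, r, 36), (b, u, 13), (b, u, 36), (b, y, 13), (b, y, 36), (b, z, 13), (b, z, 36)}.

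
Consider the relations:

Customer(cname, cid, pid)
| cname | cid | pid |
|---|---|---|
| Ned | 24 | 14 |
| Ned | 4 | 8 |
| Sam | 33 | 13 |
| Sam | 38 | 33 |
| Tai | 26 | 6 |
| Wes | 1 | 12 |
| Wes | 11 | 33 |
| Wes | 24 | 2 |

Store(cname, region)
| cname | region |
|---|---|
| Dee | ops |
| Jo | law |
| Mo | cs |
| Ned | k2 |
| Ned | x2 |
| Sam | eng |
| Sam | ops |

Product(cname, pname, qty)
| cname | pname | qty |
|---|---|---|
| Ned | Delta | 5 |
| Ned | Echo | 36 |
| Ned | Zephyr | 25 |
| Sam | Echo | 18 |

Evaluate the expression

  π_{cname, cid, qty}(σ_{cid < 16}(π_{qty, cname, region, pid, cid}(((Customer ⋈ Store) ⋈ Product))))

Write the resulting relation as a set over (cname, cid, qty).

Customer ⋈ Store (natural join on cname): {(Ned, 24, 14, k2), (Ned, 24, 14, x2), (Ned, 4, 8, k2), (Ned, 4, 8, x2), (Sam, 33, 13, eng), (Sam, 33, 13, ops), (Sam, 38, 33, eng), (Sam, 38, 33, ops)}
(Customer ⋈ Store) ⋈ Product (natural join on cname): {(Ned, 24, 14, k2, Delta, 5), (Ned, 24, 14, k2, Echo, 36), (Ned, 24, 14, k2, Zephyr, 25), (Ned, 24, 14, x2, Delta, 5), (Ned, 24, 14, x2, Echo, 36), (Ned, 24, 14, x2, Zephyr, 25), (Ned, 4, 8, k2, Delta, 5), (Ned, 4, 8, k2, Echo, 36), (Ned, 4, 8, k2, Zephyr, 25), (Ned, 4, 8, x2, Delta, 5), (Ned, 4, 8, x2, Echo, 36), (Ned, 4, 8, x2, Zephyr, 25), (Sam, 33, 13, eng, Echo, 18), (Sam, 33, 13, ops, Echo, 18), (Sam, 38, 33, eng, Echo, 18), (Sam, 38, 33, ops, Echo, 18)}
Keep only column(s) qty, cname, region, pid, cid: {(18, Sam, eng, 13, 33), (18, Sam, eng, 33, 38), (18, Sam, ops, 13, 33), (18, Sam, ops, 33, 38), (25, Ned, k2, 14, 24), (25, Ned, k2, 8, 4), (25, Ned, x2, 14, 24), (25, Ned, x2, 8, 4), (36, Ned, k2, 14, 24), (36, Ned, k2, 8, 4), (36, Ned, x2, 14, 24), (36, Ned, x2, 8, 4), (5, Ned, k2, 14, 24), (5, Ned, k2, 8, 4), (5, Ned, x2, 14, 24), (5, Ned, x2, 8, 4)}
Filtering on cid < 16 leaves {(25, Ned, k2, 8, 4), (25, Ned, x2, 8, 4), (36, Ned, k2, 8, 4), (36, Ned, x2, 8, 4), (5, Ned, k2, 8, 4), (5, Ned, x2, 8, 4)}.
Keep only column(s) cname, cid, qty (3 duplicate(s) eliminated): {(Ned, 4, 25), (Ned, 4, 36), (Ned, 4, 5)}

{(Ned, 4, 25), (Ned, 4, 36), (Ned, 4, 5)}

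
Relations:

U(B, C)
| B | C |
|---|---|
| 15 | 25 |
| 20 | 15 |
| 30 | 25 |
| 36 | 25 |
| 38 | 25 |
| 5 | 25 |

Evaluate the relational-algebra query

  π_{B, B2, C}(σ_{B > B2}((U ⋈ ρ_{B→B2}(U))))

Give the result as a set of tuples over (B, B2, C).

ρ[B→B2]: schema becomes (B2, C); tuples unchanged.
Joining U and ρ_{B→B2}(U) on C yields {(15, 25, 15), (15, 25, 30), (15, 25, 36), (15, 25, 38), (15, 25, 5), (20, 15, 20), (30, 25, 15), (30, 25, 30), (30, 25, 36), (30, 25, 38), (30, 25, 5), (36, 25, 15), (36, 25, 30), (36, 25, 36), (36, 25, 38), (36, 25, 5), (38, 25, 15), (38, 25, 30), (38, 25, 36), (38, 25, 38), (38, 25, 5), (5, 25, 15), (5, 25, 30), (5, 25, 36), (5, 25, 38), (5, 25, 5)}.
Apply σ_{B > B2}; surviving tuples: {(15, 25, 5), (30, 25, 15), (30, 25, 5), (36, 25, 15), (36, 25, 30), (36, 25, 5), (38, 25, 15), (38, 25, 30), (38, 25, 36), (38, 25, 5)}
Keep only column(s) B, B2, C: {(15, 5, 25), (30, 15, 25), (30, 5, 25), (36, 15, 25), (36, 30, 25), (36, 5, 25), (38, 15, 25), (38, 30, 25), (38, 36, 25), (38, 5, 25)}

{(15, 5, 25), (30, 15, 25), (30, 5, 25), (36, 15, 25), (36, 30, 25), (36, 5, 25), (38, 15, 25), (38, 30, 25), (38, 36, 25), (38, 5, 25)}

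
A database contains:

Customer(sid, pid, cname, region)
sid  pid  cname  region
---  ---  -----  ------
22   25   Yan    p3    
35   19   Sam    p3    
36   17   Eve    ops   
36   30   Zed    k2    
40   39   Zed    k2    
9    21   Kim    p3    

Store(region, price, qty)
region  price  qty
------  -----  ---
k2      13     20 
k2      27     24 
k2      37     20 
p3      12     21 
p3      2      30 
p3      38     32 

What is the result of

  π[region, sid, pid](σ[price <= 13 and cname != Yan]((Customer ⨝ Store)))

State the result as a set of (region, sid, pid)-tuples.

{(k2, 36, 30), (k2, 40, 39), (p3, 35, 19), (p3, 9, 21)}

Joining Customer and Store on region yields {(22, 25, Yan, p3, 12, 21), (22, 25, Yan, p3, 2, 30), (22, 25, Yan, p3, 38, 32), (35, 19, Sam, p3, 12, 21), (35, 19, Sam, p3, 2, 30), (35, 19, Sam, p3, 38, 32), (36, 30, Zed, k2, 13, 20), (36, 30, Zed, k2, 27, 24), (36, 30, Zed, k2, 37, 20), (40, 39, Zed, k2, 13, 20), (40, 39, Zed, k2, 27, 24), (40, 39, Zed, k2, 37, 20), (9, 21, Kim, p3, 12, 21), (9, 21, Kim, p3, 2, 30), (9, 21, Kim, p3, 38, 32)}.
Filtering on price <= 13 and cname != Yan leaves {(35, 19, Sam, p3, 12, 21), (35, 19, Sam, p3, 2, 30), (36, 30, Zed, k2, 13, 20), (40, 39, Zed, k2, 13, 20), (9, 21, Kim, p3, 12, 21), (9, 21, Kim, p3, 2, 30)}.
π[region, sid, pid]: project onto (region, sid, pid) (2 duplicate(s) eliminated) → {(k2, 36, 30), (k2, 40, 39), (p3, 35, 19), (p3, 9, 21)}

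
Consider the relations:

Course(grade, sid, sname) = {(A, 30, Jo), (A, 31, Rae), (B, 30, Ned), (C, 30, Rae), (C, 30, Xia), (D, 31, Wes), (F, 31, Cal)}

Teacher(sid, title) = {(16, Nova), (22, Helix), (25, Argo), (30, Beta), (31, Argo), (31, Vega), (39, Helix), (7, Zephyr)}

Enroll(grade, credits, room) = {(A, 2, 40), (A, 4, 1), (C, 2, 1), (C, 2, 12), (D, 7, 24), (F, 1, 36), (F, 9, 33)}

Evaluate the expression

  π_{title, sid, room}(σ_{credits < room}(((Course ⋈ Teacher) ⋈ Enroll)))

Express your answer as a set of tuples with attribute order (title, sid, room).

Course ⋈ Teacher (natural join on sid): {(A, 30, Jo, Beta), (A, 31, Rae, Argo), (A, 31, Rae, Vega), (B, 30, Ned, Beta), (C, 30, Rae, Beta), (C, 30, Xia, Beta), (D, 31, Wes, Argo), (D, 31, Wes, Vega), (F, 31, Cal, Argo), (F, 31, Cal, Vega)}
(Course ⋈ Teacher) ⋈ Enroll (natural join on grade): {(A, 30, Jo, Beta, 2, 40), (A, 30, Jo, Beta, 4, 1), (A, 31, Rae, Argo, 2, 40), (A, 31, Rae, Argo, 4, 1), (A, 31, Rae, Vega, 2, 40), (A, 31, Rae, Vega, 4, 1), (C, 30, Rae, Beta, 2, 1), (C, 30, Rae, Beta, 2, 12), (C, 30, Xia, Beta, 2, 1), (C, 30, Xia, Beta, 2, 12), (D, 31, Wes, Argo, 7, 24), (D, 31, Wes, Vega, 7, 24), (F, 31, Cal, Argo, 1, 36), (F, 31, Cal, Argo, 9, 33), (F, 31, Cal, Vega, 1, 36), (F, 31, Cal, Vega, 9, 33)}
Selection credits < room: {(A, 30, Jo, Beta, 2, 40), (A, 31, Rae, Argo, 2, 40), (A, 31, Rae, Vega, 2, 40), (C, 30, Rae, Beta, 2, 12), (C, 30, Xia, Beta, 2, 12), (D, 31, Wes, Argo, 7, 24), (D, 31, Wes, Vega, 7, 24), (F, 31, Cal, Argo, 1, 36), (F, 31, Cal, Argo, 9, 33), (F, 31, Cal, Vega, 1, 36), (F, 31, Cal, Vega, 9, 33)}
Keep only column(s) title, sid, room (1 duplicate(s) eliminated): {(Argo, 31, 24), (Argo, 31, 33), (Argo, 31, 36), (Argo, 31, 40), (Beta, 30, 12), (Beta, 30, 40), (Vega, 31, 24), (Vega, 31, 33), (Vega, 31, 36), (Vega, 31, 40)}

{(Argo, 31, 24), (Argo, 31, 33), (Argo, 31, 36), (Argo, 31, 40), (Beta, 30, 12), (Beta, 30, 40), (Vega, 31, 24), (Vega, 31, 33), (Vega, 31, 36), (Vega, 31, 40)}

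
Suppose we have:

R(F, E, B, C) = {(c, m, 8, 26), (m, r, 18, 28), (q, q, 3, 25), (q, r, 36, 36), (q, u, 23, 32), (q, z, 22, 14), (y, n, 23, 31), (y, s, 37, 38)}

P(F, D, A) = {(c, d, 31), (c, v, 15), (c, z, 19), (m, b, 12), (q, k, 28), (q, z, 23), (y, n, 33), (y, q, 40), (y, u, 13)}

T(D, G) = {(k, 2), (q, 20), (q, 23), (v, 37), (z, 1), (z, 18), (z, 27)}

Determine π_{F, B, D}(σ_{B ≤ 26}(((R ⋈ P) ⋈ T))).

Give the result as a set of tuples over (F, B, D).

{(c, 8, v), (c, 8, z), (q, 22, k), (q, 22, z), (q, 23, k), (q, 23, z), (q, 3, k), (q, 3, z), (y, 23, q)}

Natural join on F: {(c, m, 8, 26, d, 31), (c, m, 8, 26, v, 15), (c, m, 8, 26, z, 19), (m, r, 18, 28, b, 12), (q, q, 3, 25, k, 28), (q, q, 3, 25, z, 23), (q, r, 36, 36, k, 28), (q, r, 36, 36, z, 23), (q, u, 23, 32, k, 28), (q, u, 23, 32, z, 23), (q, z, 22, 14, k, 28), (q, z, 22, 14, z, 23), (y, n, 23, 31, n, 33), (y, n, 23, 31, q, 40), (y, n, 23, 31, u, 13), (y, s, 37, 38, n, 33), (y, s, 37, 38, q, 40), (y, s, 37, 38, u, 13)}
Natural join on D: {(c, m, 8, 26, v, 15, 37), (c, m, 8, 26, z, 19, 1), (c, m, 8, 26, z, 19, 18), (c, m, 8, 26, z, 19, 27), (q, q, 3, 25, k, 28, 2), (q, q, 3, 25, z, 23, 1), (q, q, 3, 25, z, 23, 18), (q, q, 3, 25, z, 23, 27), (q, r, 36, 36, k, 28, 2), (q, r, 36, 36, z, 23, 1), (q, r, 36, 36, z, 23, 18), (q, r, 36, 36, z, 23, 27), (q, u, 23, 32, k, 28, 2), (q, u, 23, 32, z, 23, 1), (q, u, 23, 32, z, 23, 18), (q, u, 23, 32, z, 23, 27), (q, z, 22, 14, k, 28, 2), (q, z, 22, 14, z, 23, 1), (q, z, 22, 14, z, 23, 18), (q, z, 22, 14, z, 23, 27), (y, n, 23, 31, q, 40, 20), (y, n, 23, 31, q, 40, 23), (y, s, 37, 38, q, 40, 20), (y, s, 37, 38, q, 40, 23)}
σ[B ≤ 26]: keep tuples satisfying B ≤ 26 → {(c, m, 8, 26, v, 15, 37), (c, m, 8, 26, z, 19, 1), (c, m, 8, 26, z, 19, 18), (c, m, 8, 26, z, 19, 27), (q, q, 3, 25, k, 28, 2), (q, q, 3, 25, z, 23, 1), (q, q, 3, 25, z, 23, 18), (q, q, 3, 25, z, 23, 27), (q, u, 23, 32, k, 28, 2), (q, u, 23, 32, z, 23, 1), (q, u, 23, 32, z, 23, 18), (q, u, 23, 32, z, 23, 27), (q, z, 22, 14, k, 28, 2), (q, z, 22, 14, z, 23, 1), (q, z, 22, 14, z, 23, 18), (q, z, 22, 14, z, 23, 27), (y, n, 23, 31, q, 40, 20), (y, n, 23, 31, q, 40, 23)}
π_{F, B, D} gives {(c, 8, v), (c, 8, z), (q, 22, k), (q, 22, z), (q, 23, k), (q, 23, z), (q, 3, k), (q, 3, z), (y, 23, q)} (9 duplicate(s) eliminated).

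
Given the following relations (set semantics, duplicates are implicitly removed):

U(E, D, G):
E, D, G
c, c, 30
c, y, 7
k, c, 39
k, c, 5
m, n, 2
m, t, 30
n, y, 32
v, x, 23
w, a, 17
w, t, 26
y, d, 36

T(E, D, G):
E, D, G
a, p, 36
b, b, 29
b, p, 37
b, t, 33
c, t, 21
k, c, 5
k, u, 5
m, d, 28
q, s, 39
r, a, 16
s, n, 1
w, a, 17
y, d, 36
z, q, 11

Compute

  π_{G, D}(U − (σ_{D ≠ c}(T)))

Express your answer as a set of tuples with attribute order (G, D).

{(2, n), (23, x), (26, t), (30, c), (30, t), (32, y), (39, c), (5, c), (7, y)}

σ[D ≠ c]: keep tuples satisfying D ≠ c → {(a, p, 36), (b, b, 29), (b, p, 37), (b, t, 33), (c, t, 21), (k, u, 5), (m, d, 28), (q, s, 39), (r, a, 16), (s, n, 1), (w, a, 17), (y, d, 36), (z, q, 11)}
Set difference of the two operands is {(c, c, 30), (c, y, 7), (k, c, 39), (k, c, 5), (m, n, 2), (m, t, 30), (n, y, 32), (v, x, 23), (w, t, 26)}.
Projecting to G, D: {(2, n), (23, x), (26, t), (30, c), (30, t), (32, y), (39, c), (5, c), (7, y)}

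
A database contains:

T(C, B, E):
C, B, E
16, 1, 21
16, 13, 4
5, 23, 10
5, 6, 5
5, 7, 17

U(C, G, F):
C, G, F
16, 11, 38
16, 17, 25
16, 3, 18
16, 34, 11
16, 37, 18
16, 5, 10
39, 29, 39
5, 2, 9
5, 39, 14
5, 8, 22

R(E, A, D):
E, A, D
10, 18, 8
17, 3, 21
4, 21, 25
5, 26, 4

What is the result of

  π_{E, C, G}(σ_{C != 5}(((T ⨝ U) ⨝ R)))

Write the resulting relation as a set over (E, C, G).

T ⋈ U (natural join on C): {(16, 1, 21, 11, 38), (16, 1, 21, 17, 25), (16, 1, 21, 3, 18), (16, 1, 21, 34, 11), (16, 1, 21, 37, 18), (16, 1, 21, 5, 10), (16, 13, 4, 11, 38), (16, 13, 4, 17, 25), (16, 13, 4, 3, 18), (16, 13, 4, 34, 11), (16, 13, 4, 37, 18), (16, 13, 4, 5, 10), (5, 23, 10, 2, 9), (5, 23, 10, 39, 14), (5, 23, 10, 8, 22), (5, 6, 5, 2, 9), (5, 6, 5, 39, 14), (5, 6, 5, 8, 22), (5, 7, 17, 2, 9), (5, 7, 17, 39, 14), (5, 7, 17, 8, 22)}
(T ⨝ U) ⋈ R (natural join on E): {(16, 13, 4, 11, 38, 21, 25), (16, 13, 4, 17, 25, 21, 25), (16, 13, 4, 3, 18, 21, 25), (16, 13, 4, 34, 11, 21, 25), (16, 13, 4, 37, 18, 21, 25), (16, 13, 4, 5, 10, 21, 25), (5, 23, 10, 2, 9, 18, 8), (5, 23, 10, 39, 14, 18, 8), (5, 23, 10, 8, 22, 18, 8), (5, 6, 5, 2, 9, 26, 4), (5, 6, 5, 39, 14, 26, 4), (5, 6, 5, 8, 22, 26, 4), (5, 7, 17, 2, 9, 3, 21), (5, 7, 17, 39, 14, 3, 21), (5, 7, 17, 8, 22, 3, 21)}
Apply σ_{C != 5}; surviving tuples: {(16, 13, 4, 11, 38, 21, 25), (16, 13, 4, 17, 25, 21, 25), (16, 13, 4, 3, 18, 21, 25), (16, 13, 4, 34, 11, 21, 25), (16, 13, 4, 37, 18, 21, 25), (16, 13, 4, 5, 10, 21, 25)}
Keep only column(s) E, C, G: {(4, 16, 11), (4, 16, 17), (4, 16, 3), (4, 16, 34), (4, 16, 37), (4, 16, 5)}

{(4, 16, 11), (4, 16, 17), (4, 16, 3), (4, 16, 34), (4, 16, 37), (4, 16, 5)}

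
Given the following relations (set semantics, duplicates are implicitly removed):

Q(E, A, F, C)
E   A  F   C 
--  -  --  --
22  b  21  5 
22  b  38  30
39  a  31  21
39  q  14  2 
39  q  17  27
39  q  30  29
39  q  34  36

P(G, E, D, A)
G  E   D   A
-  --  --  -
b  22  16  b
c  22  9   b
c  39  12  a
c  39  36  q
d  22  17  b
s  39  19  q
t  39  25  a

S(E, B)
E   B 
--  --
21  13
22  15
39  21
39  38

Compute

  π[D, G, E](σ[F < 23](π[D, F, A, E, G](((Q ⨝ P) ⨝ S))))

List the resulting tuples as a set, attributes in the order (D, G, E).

Q ⋈ P (natural join on E, A): {(22, b, 21, 5, b, 16), (22, b, 21, 5, c, 9), (22, b, 21, 5, d, 17), (22, b, 38, 30, b, 16), (22, b, 38, 30, c, 9), (22, b, 38, 30, d, 17), (39, a, 31, 21, c, 12), (39, a, 31, 21, t, 25), (39, q, 14, 2, c, 36), (39, q, 14, 2, s, 19), (39, q, 17, 27, c, 36), (39, q, 17, 27, s, 19), (39, q, 30, 29, c, 36), (39, q, 30, 29, s, 19), (39, q, 34, 36, c, 36), (39, q, 34, 36, s, 19)}
(Q ⨝ P) ⋈ S (natural join on E): {(22, b, 21, 5, b, 16, 15), (22, b, 21, 5, c, 9, 15), (22, b, 21, 5, d, 17, 15), (22, b, 38, 30, b, 16, 15), (22, b, 38, 30, c, 9, 15), (22, b, 38, 30, d, 17, 15), (39, a, 31, 21, c, 12, 21), (39, a, 31, 21, c, 12, 38), (39, a, 31, 21, t, 25, 21), (39, a, 31, 21, t, 25, 38), (39, q, 14, 2, c, 36, 21), (39, q, 14, 2, c, 36, 38), (39, q, 14, 2, s, 19, 21), (39, q, 14, 2, s, 19, 38), (39, q, 17, 27, c, 36, 21), (39, q, 17, 27, c, 36, 38), (39, q, 17, 27, s, 19, 21), (39, q, 17, 27, s, 19, 38), (39, q, 30, 29, c, 36, 21), (39, q, 30, 29, c, 36, 38), (39, q, 30, 29, s, 19, 21), (39, q, 30, 29, s, 19, 38), (39, q, 34, 36, c, 36, 21), (39, q, 34, 36, c, 36, 38), (39, q, 34, 36, s, 19, 21), (39, q, 34, 36, s, 19, 38)}
Projecting to D, F, A, E, G (10 duplicate(s) eliminated): {(12, 31, a, 39, c), (16, 21, b, 22, b), (16, 38, b, 22, b), (17, 21, b, 22, d), (17, 38, b, 22, d), (19, 14, q, 39, s), (19, 17, q, 39, s), (19, 30, q, 39, s), (19, 34, q, 39, s), (25, 31, a, 39, t), (36, 14, q, 39, c), (36, 17, q, 39, c), (36, 30, q, 39, c), (36, 34, q, 39, c), (9, 21, b, 22, c), (9, 38, b, 22, c)}
Filtering on F < 23 leaves {(16, 21, b, 22, b), (17, 21, b, 22, d), (19, 14, q, 39, s), (19, 17, q, 39, s), (36, 14, q, 39, c), (36, 17, q, 39, c), (9, 21, b, 22, c)}.
Projecting to D, G, E (2 duplicate(s) eliminated): {(16, b, 22), (17, d, 22), (19, s, 39), (36, c, 39), (9, c, 22)}

{(16, b, 22), (17, d, 22), (19, s, 39), (36, c, 39), (9, c, 22)}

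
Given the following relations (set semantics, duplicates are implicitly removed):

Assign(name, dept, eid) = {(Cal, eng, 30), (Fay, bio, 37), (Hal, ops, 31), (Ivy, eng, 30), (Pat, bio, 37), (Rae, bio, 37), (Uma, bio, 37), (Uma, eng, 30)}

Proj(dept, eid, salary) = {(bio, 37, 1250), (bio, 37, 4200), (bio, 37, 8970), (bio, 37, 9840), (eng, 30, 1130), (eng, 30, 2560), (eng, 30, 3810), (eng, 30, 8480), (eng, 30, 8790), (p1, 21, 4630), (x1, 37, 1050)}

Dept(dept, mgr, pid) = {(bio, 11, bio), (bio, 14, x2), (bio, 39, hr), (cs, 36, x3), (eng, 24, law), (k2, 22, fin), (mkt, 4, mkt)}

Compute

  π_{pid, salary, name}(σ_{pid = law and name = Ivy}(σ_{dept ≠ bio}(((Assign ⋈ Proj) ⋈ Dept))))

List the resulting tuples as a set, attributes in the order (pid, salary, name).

Joining Assign and Proj on dept, eid yields {(Cal, eng, 30, 1130), (Cal, eng, 30, 2560), (Cal, eng, 30, 3810), (Cal, eng, 30, 8480), (Cal, eng, 30, 8790), (Fay, bio, 37, 1250), (Fay, bio, 37, 4200), (Fay, bio, 37, 8970), (Fay, bio, 37, 9840), (Ivy, eng, 30, 1130), (Ivy, eng, 30, 2560), (Ivy, eng, 30, 3810), (Ivy, eng, 30, 8480), (Ivy, eng, 30, 8790), (Pat, bio, 37, 1250), (Pat, bio, 37, 4200), (Pat, bio, 37, 8970), (Pat, bio, 37, 9840), (Rae, bio, 37, 1250), (Rae, bio, 37, 4200), (Rae, bio, 37, 8970), (Rae, bio, 37, 9840), (Uma, bio, 37, 1250), (Uma, bio, 37, 4200), (Uma, bio, 37, 8970), (Uma, bio, 37, 9840), (Uma, eng, 30, 1130), (Uma, eng, 30, 2560), (Uma, eng, 30, 3810), (Uma, eng, 30, 8480), (Uma, eng, 30, 8790)}.
Joining (Assign ⋈ Proj) and Dept on dept yields {(Cal, eng, 30, 1130, 24, law), (Cal, eng, 30, 2560, 24, law), (Cal, eng, 30, 3810, 24, law), (Cal, eng, 30, 8480, 24, law), (Cal, eng, 30, 8790, 24, law), (Fay, bio, 37, 1250, 11, bio), (Fay, bio, 37, 1250, 14, x2), (Fay, bio, 37, 1250, 39, hr), (Fay, bio, 37, 4200, 11, bio), (Fay, bio, 37, 4200, 14, x2), (Fay, bio, 37, 4200, 39, hr), (Fay, bio, 37, 8970, 11, bio), (Fay, bio, 37, 8970, 14, x2), (Fay, bio, 37, 8970, 39, hr), (Fay, bio, 37, 9840, 11, bio), (Fay, bio, 37, 9840, 14, x2), (Fay, bio, 37, 9840, 39, hr), (Ivy, eng, 30, 1130, 24, law), (Ivy, eng, 30, 2560, 24, law), (Ivy, eng, 30, 3810, 24, law), (Ivy, eng, 30, 8480, 24, law), (Ivy, eng, 30, 8790, 24, law), (Pat, bio, 37, 1250, 11, bio), (Pat, bio, 37, 1250, 14, x2), (Pat, bio, 37, 1250, 39, hr), (Pat, bio, 37, 4200, 11, bio), (Pat, bio, 37, 4200, 14, x2), (Pat, bio, 37, 4200, 39, hr), (Pat, bio, 37, 8970, 11, bio), (Pat, bio, 37, 8970, 14, x2), (Pat, bio, 37, 8970, 39, hr), (Pat, bio, 37, 9840, 11, bio), (Pat, bio, 37, 9840, 14, x2), (Pat, bio, 37, 9840, 39, hr), (Rae, bio, 37, 1250, 11, bio), (Rae, bio, 37, 1250, 14, x2), (Rae, bio, 37, 1250, 39, hr), (Rae, bio, 37, 4200, 11, bio), (Rae, bio, 37, 4200, 14, x2), (Rae, bio, 37, 4200, 39, hr), (Rae, bio, 37, 8970, 11, bio), (Rae, bio, 37, 8970, 14, x2), (Rae, bio, 37, 8970, 39, hr), (Rae, bio, 37, 9840, 11, bio), (Rae, bio, 37, 9840, 14, x2), (Rae, bio, 37, 9840, 39, hr), (Uma, bio, 37, 1250, 11, bio), (Uma, bio, 37, 1250, 14, x2), (Uma, bio, 37, 1250, 39, hr), (Uma, bio, 37, 4200, 11, bio), (Uma, bio, 37, 4200, 14, x2), (Uma, bio, 37, 4200, 39, hr), (Uma, bio, 37, 8970, 11, bio), (Uma, bio, 37, 8970, 14, x2), (Uma, bio, 37, 8970, 39, hr), (Uma, bio, 37, 9840, 11, bio), (Uma, bio, 37, 9840, 14, x2), (Uma, bio, 37, 9840, 39, hr), (Uma, eng, 30, 1130, 24, law), (Uma, eng, 30, 2560, 24, law), (Uma, eng, 30, 3810, 24, law), (Uma, eng, 30, 8480, 24, law), (Uma, eng, 30, 8790, 24, law)}.
σ[dept ≠ bio]: keep tuples satisfying dept ≠ bio → {(Cal, eng, 30, 1130, 24, law), (Cal, eng, 30, 2560, 24, law), (Cal, eng, 30, 3810, 24, law), (Cal, eng, 30, 8480, 24, law), (Cal, eng, 30, 8790, 24, law), (Ivy, eng, 30, 1130, 24, law), (Ivy, eng, 30, 2560, 24, law), (Ivy, eng, 30, 3810, 24, law), (Ivy, eng, 30, 8480, 24, law), (Ivy, eng, 30, 8790, 24, law), (Uma, eng, 30, 1130, 24, law), (Uma, eng, 30, 2560, 24, law), (Uma, eng, 30, 3810, 24, law), (Uma, eng, 30, 8480, 24, law), (Uma, eng, 30, 8790, 24, law)}
σ[pid = law and name = Ivy]: keep tuples satisfying pid = law and name = Ivy → {(Ivy, eng, 30, 1130, 24, law), (Ivy, eng, 30, 2560, 24, law), (Ivy, eng, 30, 3810, 24, law), (Ivy, eng, 30, 8480, 24, law), (Ivy, eng, 30, 8790, 24, law)}
π[pid, salary, name]: project onto (pid, salary, name) → {(law, 1130, Ivy), (law, 2560, Ivy), (law, 3810, Ivy), (law, 8480, Ivy), (law, 8790, Ivy)}

{(law, 1130, Ivy), (law, 2560, Ivy), (law, 3810, Ivy), (law, 8480, Ivy), (law, 8790, Ivy)}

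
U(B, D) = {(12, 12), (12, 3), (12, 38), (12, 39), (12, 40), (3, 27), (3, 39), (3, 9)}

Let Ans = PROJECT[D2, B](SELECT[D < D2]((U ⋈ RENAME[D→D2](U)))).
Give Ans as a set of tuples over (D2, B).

{(12, 12), (27, 3), (38, 12), (39, 12), (39, 3), (40, 12)}

ρ[D→D2]: schema becomes (B, D2); tuples unchanged.
U ⋈ RENAME[D→D2](U) (natural join on B): {(12, 12, 12), (12, 12, 3), (12, 12, 38), (12, 12, 39), (12, 12, 40), (12, 3, 12), (12, 3, 3), (12, 3, 38), (12, 3, 39), (12, 3, 40), (12, 38, 12), (12, 38, 3), (12, 38, 38), (12, 38, 39), (12, 38, 40), (12, 39, 12), (12, 39, 3), (12, 39, 38), (12, 39, 39), (12, 39, 40), (12, 40, 12), (12, 40, 3), (12, 40, 38), (12, 40, 39), (12, 40, 40), (3, 27, 27), (3, 27, 39), (3, 27, 9), (3, 39, 27), (3, 39, 39), (3, 39, 9), (3, 9, 27), (3, 9, 39), (3, 9, 9)}
Selection D < D2: {(12, 12, 38), (12, 12, 39), (12, 12, 40), (12, 3, 12), (12, 3, 38), (12, 3, 39), (12, 3, 40), (12, 38, 39), (12, 38, 40), (12, 39, 40), (3, 27, 39), (3, 9, 27), (3, 9, 39)}
π_{D2, B} gives {(12, 12), (27, 3), (38, 12), (39, 12), (39, 3), (40, 12)} (7 duplicate(s) eliminated).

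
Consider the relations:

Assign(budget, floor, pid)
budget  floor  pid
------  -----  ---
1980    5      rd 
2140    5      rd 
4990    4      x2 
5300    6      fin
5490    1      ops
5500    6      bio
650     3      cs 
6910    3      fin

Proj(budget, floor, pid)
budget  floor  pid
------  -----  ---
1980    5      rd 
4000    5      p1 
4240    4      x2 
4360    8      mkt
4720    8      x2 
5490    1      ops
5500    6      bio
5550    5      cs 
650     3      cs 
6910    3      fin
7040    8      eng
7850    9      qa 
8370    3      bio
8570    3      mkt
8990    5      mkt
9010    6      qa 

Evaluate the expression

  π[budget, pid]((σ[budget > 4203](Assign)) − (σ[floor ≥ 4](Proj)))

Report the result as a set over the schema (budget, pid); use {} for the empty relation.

σ[budget > 4203]: keep tuples satisfying budget > 4203 → {(4990, 4, x2), (5300, 6, fin), (5490, 1, ops), (5500, 6, bio), (6910, 3, fin)}
σ[floor ≥ 4]: keep tuples satisfying floor ≥ 4 → {(1980, 5, rd), (4000, 5, p1), (4240, 4, x2), (4360, 8, mkt), (4720, 8, x2), (5500, 6, bio), (5550, 5, cs), (7040, 8, eng), (7850, 9, qa), (8990, 5, mkt), (9010, 6, qa)}
Set difference of the two operands is {(4990, 4, x2), (5300, 6, fin), (5490, 1, ops), (6910, 3, fin)}.
Projecting to budget, pid: {(4990, x2), (5300, fin), (5490, ops), (6910, fin)}

{(4990, x2), (5300, fin), (5490, ops), (6910, fin)}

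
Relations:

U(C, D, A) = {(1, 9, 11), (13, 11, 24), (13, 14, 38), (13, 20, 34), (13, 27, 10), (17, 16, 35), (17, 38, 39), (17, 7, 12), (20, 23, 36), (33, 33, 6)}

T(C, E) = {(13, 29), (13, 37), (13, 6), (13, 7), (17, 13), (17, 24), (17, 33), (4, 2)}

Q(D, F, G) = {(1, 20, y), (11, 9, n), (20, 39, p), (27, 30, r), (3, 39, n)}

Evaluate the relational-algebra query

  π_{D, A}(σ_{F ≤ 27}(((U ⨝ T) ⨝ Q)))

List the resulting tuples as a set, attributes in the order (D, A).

{(11, 24)}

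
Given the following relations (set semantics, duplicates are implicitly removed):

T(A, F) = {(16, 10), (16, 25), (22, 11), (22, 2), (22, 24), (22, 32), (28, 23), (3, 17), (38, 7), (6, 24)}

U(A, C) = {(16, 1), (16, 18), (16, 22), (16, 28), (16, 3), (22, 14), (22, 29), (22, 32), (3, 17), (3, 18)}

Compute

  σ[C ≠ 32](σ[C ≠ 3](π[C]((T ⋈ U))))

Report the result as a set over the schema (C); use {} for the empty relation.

Joining T and U on A yields {(16, 10, 1), (16, 10, 18), (16, 10, 22), (16, 10, 28), (16, 10, 3), (16, 25, 1), (16, 25, 18), (16, 25, 22), (16, 25, 28), (16, 25, 3), (22, 11, 14), (22, 11, 29), (22, 11, 32), (22, 2, 14), (22, 2, 29), (22, 2, 32), (22, 24, 14), (22, 24, 29), (22, 24, 32), (22, 32, 14), (22, 32, 29), (22, 32, 32), (3, 17, 17), (3, 17, 18)}.
Keep only column(s) C (15 duplicate(s) eliminated): {1, 14, 17, 18, 22, 28, 29, 3, 32}
σ[C ≠ 3]: keep tuples satisfying C ≠ 3 → {1, 14, 17, 18, 22, 28, 29, 32}
σ[C ≠ 32]: keep tuples satisfying C ≠ 32 → {1, 14, 17, 18, 22, 28, 29}

{1, 14, 17, 18, 22, 28, 29}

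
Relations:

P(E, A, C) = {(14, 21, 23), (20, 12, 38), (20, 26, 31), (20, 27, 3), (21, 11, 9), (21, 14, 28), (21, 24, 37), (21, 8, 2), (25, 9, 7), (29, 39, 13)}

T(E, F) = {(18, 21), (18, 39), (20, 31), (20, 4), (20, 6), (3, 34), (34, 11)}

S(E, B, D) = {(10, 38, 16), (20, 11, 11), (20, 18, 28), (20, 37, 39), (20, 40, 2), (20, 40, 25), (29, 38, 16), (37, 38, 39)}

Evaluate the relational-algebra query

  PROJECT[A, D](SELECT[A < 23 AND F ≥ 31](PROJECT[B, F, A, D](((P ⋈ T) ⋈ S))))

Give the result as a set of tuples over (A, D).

P ⋈ T (natural join on E): {(20, 12, 38, 31), (20, 12, 38, 4), (20, 12, 38, 6), (20, 26, 31, 31), (20, 26, 31, 4), (20, 26, 31, 6), (20, 27, 3, 31), (20, 27, 3, 4), (20, 27, 3, 6)}
(P ⋈ T) ⋈ S (natural join on E): {(20, 12, 38, 31, 11, 11), (20, 12, 38, 31, 18, 28), (20, 12, 38, 31, 37, 39), (20, 12, 38, 31, 40, 2), (20, 12, 38, 31, 40, 25), (20, 12, 38, 4, 11, 11), (20, 12, 38, 4, 18, 28), (20, 12, 38, 4, 37, 39), (20, 12, 38, 4, 40, 2), (20, 12, 38, 4, 40, 25), (20, 12, 38, 6, 11, 11), (20, 12, 38, 6, 18, 28), (20, 12, 38, 6, 37, 39), (20, 12, 38, 6, 40, 2), (20, 12, 38, 6, 40, 25), (20, 26, 31, 31, 11, 11), (20, 26, 31, 31, 18, 28), (20, 26, 31, 31, 37, 39), (20, 26, 31, 31, 40, 2), (20, 26, 31, 31, 40, 25), (20, 26, 31, 4, 11, 11), (20, 26, 31, 4, 18, 28), (20, 26, 31, 4, 37, 39), (20, 26, 31, 4, 40, 2), (20, 26, 31, 4, 40, 25), (20, 26, 31, 6, 11, 11), (20, 26, 31, 6, 18, 28), (20, 26, 31, 6, 37, 39), (20, 26, 31, 6, 40, 2), (20, 26, 31, 6, 40, 25), (20, 27, 3, 31, 11, 11), (20, 27, 3, 31, 18, 28), (20, 27, 3, 31, 37, 39), (20, 27, 3, 31, 40, 2), (20, 27, 3, 31, 40, 25), (20, 27, 3, 4, 11, 11), (20, 27, 3, 4, 18, 28), (20, 27, 3, 4, 37, 39), (20, 27, 3, 4, 40, 2), (20, 27, 3, 4, 40, 25), (20, 27, 3, 6, 11, 11), (20, 27, 3, 6, 18, 28), (20, 27, 3, 6, 37, 39), (20, 27, 3, 6, 40, 2), (20, 27, 3, 6, 40, 25)}
Projecting to B, F, A, D: {(11, 31, 12, 11), (11, 31, 26, 11), (11, 31, 27, 11), (11, 4, 12, 11), (11, 4, 26, 11), (11, 4, 27, 11), (11, 6, 12, 11), (11, 6, 26, 11), (11, 6, 27, 11), (18, 31, 12, 28), (18, 31, 26, 28), (18, 31, 27, 28), (18, 4, 12, 28), (18, 4, 26, 28), (18, 4, 27, 28), (18, 6, 12, 28), (18, 6, 26, 28), (18, 6, 27, 28), (37, 31, 12, 39), (37, 31, 26, 39), (37, 31, 27, 39), (37, 4, 12, 39), (37, 4, 26, 39), (37, 4, 27, 39), (37, 6, 12, 39), (37, 6, 26, 39), (37, 6, 27, 39), (40, 31, 12, 2), (40, 31, 12, 25), (40, 31, 26, 2), (40, 31, 26, 25), (40, 31, 27, 2), (40, 31, 27, 25), (40, 4, 12, 2), (40, 4, 12, 25), (40, 4, 26, 2), (40, 4, 26, 25), (40, 4, 27, 2), (40, 4, 27, 25), (40, 6, 12, 2), (40, 6, 12, 25), (40, 6, 26, 2), (40, 6, 26, 25), (40, 6, 27, 2), (40, 6, 27, 25)}
σ[A < 23 AND F ≥ 31]: keep tuples satisfying A < 23 AND F ≥ 31 → {(11, 31, 12, 11), (18, 31, 12, 28), (37, 31, 12, 39), (40, 31, 12, 2), (40, 31, 12, 25)}
Projecting to A, D: {(12, 11), (12, 2), (12, 25), (12, 28), (12, 39)}

{(12, 11), (12, 2), (12, 25), (12, 28), (12, 39)}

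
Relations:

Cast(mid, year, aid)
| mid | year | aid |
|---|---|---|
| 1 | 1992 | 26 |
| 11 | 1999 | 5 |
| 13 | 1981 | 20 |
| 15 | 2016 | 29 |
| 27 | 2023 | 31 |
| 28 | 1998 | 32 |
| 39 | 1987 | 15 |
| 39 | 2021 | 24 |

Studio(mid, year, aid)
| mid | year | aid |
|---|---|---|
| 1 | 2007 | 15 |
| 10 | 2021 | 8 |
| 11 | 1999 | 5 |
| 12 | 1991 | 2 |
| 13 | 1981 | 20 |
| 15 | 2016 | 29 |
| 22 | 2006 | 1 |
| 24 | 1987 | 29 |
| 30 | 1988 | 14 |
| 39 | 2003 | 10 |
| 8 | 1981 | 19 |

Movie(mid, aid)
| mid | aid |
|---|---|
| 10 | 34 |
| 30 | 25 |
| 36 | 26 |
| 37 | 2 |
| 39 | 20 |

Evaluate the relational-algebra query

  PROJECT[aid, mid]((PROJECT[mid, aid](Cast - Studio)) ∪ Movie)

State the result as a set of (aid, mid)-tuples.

{(15, 39), (2, 37), (20, 39), (24, 39), (25, 30), (26, 1), (26, 36), (31, 27), (32, 28), (34, 10)}

Set difference of the two operands is {(1, 1992, 26), (27, 2023, 31), (28, 1998, 32), (39, 1987, 15), (39, 2021, 24)}.
Keep only column(s) mid, aid: {(1, 26), (27, 31), (28, 32), (39, 15), (39, 24)}
Set union of the two operands is {(1, 26), (10, 34), (27, 31), (28, 32), (30, 25), (36, 26), (37, 2), (39, 15), (39, 20), (39, 24)}.
Keep only column(s) aid, mid: {(15, 39), (2, 37), (20, 39), (24, 39), (25, 30), (26, 1), (26, 36), (31, 27), (32, 28), (34, 10)}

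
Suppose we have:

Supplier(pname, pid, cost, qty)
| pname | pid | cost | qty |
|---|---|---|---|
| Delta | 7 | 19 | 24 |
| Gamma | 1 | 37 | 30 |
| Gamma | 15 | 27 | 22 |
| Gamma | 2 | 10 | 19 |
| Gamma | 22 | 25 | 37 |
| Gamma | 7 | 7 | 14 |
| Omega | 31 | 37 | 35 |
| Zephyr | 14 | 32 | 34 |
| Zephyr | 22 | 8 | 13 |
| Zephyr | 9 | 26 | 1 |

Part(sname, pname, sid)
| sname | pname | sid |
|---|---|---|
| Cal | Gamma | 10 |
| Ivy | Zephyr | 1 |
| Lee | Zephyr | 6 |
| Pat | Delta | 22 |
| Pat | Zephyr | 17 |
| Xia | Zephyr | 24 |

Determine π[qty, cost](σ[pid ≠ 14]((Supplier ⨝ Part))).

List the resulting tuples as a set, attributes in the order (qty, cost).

{(1, 26), (13, 8), (14, 7), (19, 10), (22, 27), (24, 19), (30, 37), (37, 25)}

Joining Supplier and Part on pname yields {(Delta, 7, 19, 24, Pat, 22), (Gamma, 1, 37, 30, Cal, 10), (Gamma, 15, 27, 22, Cal, 10), (Gamma, 2, 10, 19, Cal, 10), (Gamma, 22, 25, 37, Cal, 10), (Gamma, 7, 7, 14, Cal, 10), (Zephyr, 14, 32, 34, Ivy, 1), (Zephyr, 14, 32, 34, Lee, 6), (Zephyr, 14, 32, 34, Pat, 17), (Zephyr, 14, 32, 34, Xia, 24), (Zephyr, 22, 8, 13, Ivy, 1), (Zephyr, 22, 8, 13, Lee, 6), (Zephyr, 22, 8, 13, Pat, 17), (Zephyr, 22, 8, 13, Xia, 24), (Zephyr, 9, 26, 1, Ivy, 1), (Zephyr, 9, 26, 1, Lee, 6), (Zephyr, 9, 26, 1, Pat, 17), (Zephyr, 9, 26, 1, Xia, 24)}.
σ[pid ≠ 14]: keep tuples satisfying pid ≠ 14 → {(Delta, 7, 19, 24, Pat, 22), (Gamma, 1, 37, 30, Cal, 10), (Gamma, 15, 27, 22, Cal, 10), (Gamma, 2, 10, 19, Cal, 10), (Gamma, 22, 25, 37, Cal, 10), (Gamma, 7, 7, 14, Cal, 10), (Zephyr, 22, 8, 13, Ivy, 1), (Zephyr, 22, 8, 13, Lee, 6), (Zephyr, 22, 8, 13, Pat, 17), (Zephyr, 22, 8, 13, Xia, 24), (Zephyr, 9, 26, 1, Ivy, 1), (Zephyr, 9, 26, 1, Lee, 6), (Zephyr, 9, 26, 1, Pat, 17), (Zephyr, 9, 26, 1, Xia, 24)}
π_{qty, cost} gives {(1, 26), (13, 8), (14, 7), (19, 10), (22, 27), (24, 19), (30, 37), (37, 25)} (6 duplicate(s) eliminated).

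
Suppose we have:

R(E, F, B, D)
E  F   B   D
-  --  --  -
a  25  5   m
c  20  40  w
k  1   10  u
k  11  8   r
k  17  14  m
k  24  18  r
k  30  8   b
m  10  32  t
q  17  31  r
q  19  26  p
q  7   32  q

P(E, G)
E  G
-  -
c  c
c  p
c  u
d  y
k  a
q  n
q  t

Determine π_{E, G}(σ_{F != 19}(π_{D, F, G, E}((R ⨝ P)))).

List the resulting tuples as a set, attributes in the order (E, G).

{(c, c), (c, p), (c, u), (k, a), (q, n), (q, t)}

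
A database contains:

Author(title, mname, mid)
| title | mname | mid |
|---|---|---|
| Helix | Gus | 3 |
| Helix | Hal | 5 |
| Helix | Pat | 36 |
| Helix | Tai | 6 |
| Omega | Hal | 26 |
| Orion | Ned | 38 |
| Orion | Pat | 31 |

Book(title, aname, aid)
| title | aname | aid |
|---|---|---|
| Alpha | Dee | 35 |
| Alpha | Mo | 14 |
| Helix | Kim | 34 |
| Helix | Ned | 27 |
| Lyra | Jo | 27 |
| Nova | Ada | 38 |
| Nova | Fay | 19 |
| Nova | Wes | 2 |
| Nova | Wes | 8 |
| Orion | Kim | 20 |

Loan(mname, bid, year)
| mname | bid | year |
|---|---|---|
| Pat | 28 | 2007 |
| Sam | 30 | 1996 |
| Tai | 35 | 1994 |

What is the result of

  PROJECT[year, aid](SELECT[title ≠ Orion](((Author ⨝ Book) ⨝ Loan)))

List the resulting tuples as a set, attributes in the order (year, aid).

{(1994, 27), (1994, 34), (2007, 27), (2007, 34)}

Author ⋈ Book (natural join on title): {(Helix, Gus, 3, Kim, 34), (Helix, Gus, 3, Ned, 27), (Helix, Hal, 5, Kim, 34), (Helix, Hal, 5, Ned, 27), (Helix, Pat, 36, Kim, 34), (Helix, Pat, 36, Ned, 27), (Helix, Tai, 6, Kim, 34), (Helix, Tai, 6, Ned, 27), (Orion, Ned, 38, Kim, 20), (Orion, Pat, 31, Kim, 20)}
(Author ⨝ Book) ⋈ Loan (natural join on mname): {(Helix, Pat, 36, Kim, 34, 28, 2007), (Helix, Pat, 36, Ned, 27, 28, 2007), (Helix, Tai, 6, Kim, 34, 35, 1994), (Helix, Tai, 6, Ned, 27, 35, 1994), (Orion, Pat, 31, Kim, 20, 28, 2007)}
Selection title ≠ Orion: {(Helix, Pat, 36, Kim, 34, 28, 2007), (Helix, Pat, 36, Ned, 27, 28, 2007), (Helix, Tai, 6, Kim, 34, 35, 1994), (Helix, Tai, 6, Ned, 27, 35, 1994)}
π_{year, aid} gives {(1994, 27), (1994, 34), (2007, 27), (2007, 34)}.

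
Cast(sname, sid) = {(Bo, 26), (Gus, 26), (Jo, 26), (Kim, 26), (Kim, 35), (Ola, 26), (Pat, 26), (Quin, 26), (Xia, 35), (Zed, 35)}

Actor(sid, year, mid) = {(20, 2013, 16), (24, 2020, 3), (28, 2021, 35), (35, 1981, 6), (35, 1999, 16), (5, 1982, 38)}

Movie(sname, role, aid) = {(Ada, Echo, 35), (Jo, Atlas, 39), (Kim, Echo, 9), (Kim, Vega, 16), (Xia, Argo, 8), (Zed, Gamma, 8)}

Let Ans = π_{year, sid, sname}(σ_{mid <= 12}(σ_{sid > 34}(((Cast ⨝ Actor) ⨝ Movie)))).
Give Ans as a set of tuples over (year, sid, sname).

Natural join on sid: {(Kim, 35, 1981, 6), (Kim, 35, 1999, 16), (Xia, 35, 1981, 6), (Xia, 35, 1999, 16), (Zed, 35, 1981, 6), (Zed, 35, 1999, 16)}
Natural join on sname: {(Kim, 35, 1981, 6, Echo, 9), (Kim, 35, 1981, 6, Vega, 16), (Kim, 35, 1999, 16, Echo, 9), (Kim, 35, 1999, 16, Vega, 16), (Xia, 35, 1981, 6, Argo, 8), (Xia, 35, 1999, 16, Argo, 8), (Zed, 35, 1981, 6, Gamma, 8), (Zed, 35, 1999, 16, Gamma, 8)}
σ[sid > 34]: keep tuples satisfying sid > 34 → {(Kim, 35, 1981, 6, Echo, 9), (Kim, 35, 1981, 6, Vega, 16), (Kim, 35, 1999, 16, Echo, 9), (Kim, 35, 1999, 16, Vega, 16), (Xia, 35, 1981, 6, Argo, 8), (Xia, 35, 1999, 16, Argo, 8), (Zed, 35, 1981, 6, Gamma, 8), (Zed, 35, 1999, 16, Gamma, 8)}
σ[mid <= 12]: keep tuples satisfying mid <= 12 → {(Kim, 35, 1981, 6, Echo, 9), (Kim, 35, 1981, 6, Vega, 16), (Xia, 35, 1981, 6, Argo, 8), (Zed, 35, 1981, 6, Gamma, 8)}
π[year, sid, sname]: project onto (year, sid, sname) (1 duplicate(s) eliminated) → {(1981, 35, Kim), (1981, 35, Xia), (1981, 35, Zed)}

{(1981, 35, Kim), (1981, 35, Xia), (1981, 35, Zed)}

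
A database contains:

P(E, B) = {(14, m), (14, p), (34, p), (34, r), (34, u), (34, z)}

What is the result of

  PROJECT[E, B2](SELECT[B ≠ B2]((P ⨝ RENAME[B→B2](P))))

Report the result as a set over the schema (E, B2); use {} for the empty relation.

{(14, m), (14, p), (34, p), (34, r), (34, u), (34, z)}

ρ[B→B2]: schema becomes (E, B2); tuples unchanged.
Natural join on E: {(14, m, m), (14, m, p), (14, p, m), (14, p, p), (34, p, p), (34, p, r), (34, p, u), (34, p, z), (34, r, p), (34, r, r), (34, r, u), (34, r, z), (34, u, p), (34, u, r), (34, u, u), (34, u, z), (34, z, p), (34, z, r), (34, z, u), (34, z, z)}
Filtering on B ≠ B2 leaves {(14, m, p), (14, p, m), (34, p, r), (34, p, u), (34, p, z), (34, r, p), (34, r, u), (34, r, z), (34, u, p), (34, u, r), (34, u, z), (34, z, p), (34, z, r), (34, z, u)}.
Keep only column(s) E, B2 (8 duplicate(s) eliminated): {(14, m), (14, p), (34, p), (34, r), (34, u), (34, z)}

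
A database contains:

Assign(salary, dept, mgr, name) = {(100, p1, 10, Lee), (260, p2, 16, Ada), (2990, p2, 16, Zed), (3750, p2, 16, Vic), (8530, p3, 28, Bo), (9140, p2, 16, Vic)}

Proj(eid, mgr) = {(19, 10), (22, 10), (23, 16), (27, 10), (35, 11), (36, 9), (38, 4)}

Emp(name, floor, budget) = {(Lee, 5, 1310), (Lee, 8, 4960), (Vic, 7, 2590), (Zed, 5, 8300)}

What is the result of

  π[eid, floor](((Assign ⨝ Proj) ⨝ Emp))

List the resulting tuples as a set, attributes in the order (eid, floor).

Joining Assign and Proj on mgr yields {(100, p1, 10, Lee, 19), (100, p1, 10, Lee, 22), (100, p1, 10, Lee, 27), (260, p2, 16, Ada, 23), (2990, p2, 16, Zed, 23), (3750, p2, 16, Vic, 23), (9140, p2, 16, Vic, 23)}.
Joining (Assign ⨝ Proj) and Emp on name yields {(100, p1, 10, Lee, 19, 5, 1310), (100, p1, 10, Lee, 19, 8, 4960), (100, p1, 10, Lee, 22, 5, 1310), (100, p1, 10, Lee, 22, 8, 4960), (100, p1, 10, Lee, 27, 5, 1310), (100, p1, 10, Lee, 27, 8, 4960), (2990, p2, 16, Zed, 23, 5, 8300), (3750, p2, 16, Vic, 23, 7, 2590), (9140, p2, 16, Vic, 23, 7, 2590)}.
π_{eid, floor} gives {(19, 5), (19, 8), (22, 5), (22, 8), (23, 5), (23, 7), (27, 5), (27, 8)} (1 duplicate(s) eliminated).

{(19, 5), (19, 8), (22, 5), (22, 8), (23, 5), (23, 7), (27, 5), (27, 8)}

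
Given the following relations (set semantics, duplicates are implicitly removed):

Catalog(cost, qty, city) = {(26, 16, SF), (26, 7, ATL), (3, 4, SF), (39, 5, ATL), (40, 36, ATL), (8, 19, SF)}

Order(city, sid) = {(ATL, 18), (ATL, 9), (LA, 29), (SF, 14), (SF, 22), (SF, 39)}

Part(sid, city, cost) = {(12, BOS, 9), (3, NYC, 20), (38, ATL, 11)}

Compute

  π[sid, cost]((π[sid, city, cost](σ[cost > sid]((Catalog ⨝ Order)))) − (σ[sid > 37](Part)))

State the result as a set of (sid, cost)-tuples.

{(14, 26), (18, 26), (18, 39), (18, 40), (22, 26), (9, 26), (9, 39), (9, 40)}

Natural join on city: {(26, 16, SF, 14), (26, 16, SF, 22), (26, 16, SF, 39), (26, 7, ATL, 18), (26, 7, ATL, 9), (3, 4, SF, 14), (3, 4, SF, 22), (3, 4, SF, 39), (39, 5, ATL, 18), (39, 5, ATL, 9), (40, 36, ATL, 18), (40, 36, ATL, 9), (8, 19, SF, 14), (8, 19, SF, 22), (8, 19, SF, 39)}
Selection cost > sid: {(26, 16, SF, 14), (26, 16, SF, 22), (26, 7, ATL, 18), (26, 7, ATL, 9), (39, 5, ATL, 18), (39, 5, ATL, 9), (40, 36, ATL, 18), (40, 36, ATL, 9)}
Projecting to sid, city, cost: {(14, SF, 26), (18, ATL, 26), (18, ATL, 39), (18, ATL, 40), (22, SF, 26), (9, ATL, 26), (9, ATL, 39), (9, ATL, 40)}
Selection sid > 37: {(38, ATL, 11)}
Set difference of the two operands is {(14, SF, 26), (18, ATL, 26), (18, ATL, 39), (18, ATL, 40), (22, SF, 26), (9, ATL, 26), (9, ATL, 39), (9, ATL, 40)}.
Projecting to sid, cost: {(14, 26), (18, 26), (18, 39), (18, 40), (22, 26), (9, 26), (9, 39), (9, 40)}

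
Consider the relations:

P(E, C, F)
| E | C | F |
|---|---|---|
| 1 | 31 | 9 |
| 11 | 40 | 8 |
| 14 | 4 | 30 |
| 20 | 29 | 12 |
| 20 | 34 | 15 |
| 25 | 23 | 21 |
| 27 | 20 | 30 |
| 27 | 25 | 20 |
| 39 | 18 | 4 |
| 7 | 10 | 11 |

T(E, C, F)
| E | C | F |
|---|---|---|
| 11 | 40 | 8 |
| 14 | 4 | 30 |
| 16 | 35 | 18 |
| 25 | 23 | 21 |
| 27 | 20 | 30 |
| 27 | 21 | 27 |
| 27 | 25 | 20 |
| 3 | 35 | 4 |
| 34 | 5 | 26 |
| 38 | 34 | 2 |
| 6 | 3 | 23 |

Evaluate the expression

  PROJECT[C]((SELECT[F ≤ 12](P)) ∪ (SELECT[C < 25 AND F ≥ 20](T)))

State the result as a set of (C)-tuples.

{10, 18, 20, 21, 23, 29, 3, 31, 4, 40, 5}

Selection F ≤ 12: {(1, 31, 9), (11, 40, 8), (20, 29, 12), (39, 18, 4), (7, 10, 11)}
Selection C < 25 AND F ≥ 20: {(14, 4, 30), (25, 23, 21), (27, 20, 30), (27, 21, 27), (34, 5, 26), (6, 3, 23)}
Set union of the two operands is {(1, 31, 9), (11, 40, 8), (14, 4, 30), (20, 29, 12), (25, 23, 21), (27, 20, 30), (27, 21, 27), (34, 5, 26), (39, 18, 4), (6, 3, 23), (7, 10, 11)}.
Projecting to C: {10, 18, 20, 21, 23, 29, 3, 31, 4, 40, 5}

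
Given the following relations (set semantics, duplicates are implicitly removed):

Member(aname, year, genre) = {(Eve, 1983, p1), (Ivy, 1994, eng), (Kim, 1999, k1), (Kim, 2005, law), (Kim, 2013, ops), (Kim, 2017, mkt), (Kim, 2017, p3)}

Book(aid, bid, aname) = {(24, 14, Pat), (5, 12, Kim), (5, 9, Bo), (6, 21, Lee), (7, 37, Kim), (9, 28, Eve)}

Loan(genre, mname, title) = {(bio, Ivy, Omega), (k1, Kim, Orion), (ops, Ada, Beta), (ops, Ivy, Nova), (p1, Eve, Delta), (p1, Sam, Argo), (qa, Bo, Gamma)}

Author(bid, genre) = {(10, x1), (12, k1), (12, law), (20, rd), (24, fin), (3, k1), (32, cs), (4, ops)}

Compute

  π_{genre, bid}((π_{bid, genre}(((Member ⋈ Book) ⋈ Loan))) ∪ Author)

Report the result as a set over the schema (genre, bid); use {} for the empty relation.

Member ⋈ Book (natural join on aname): {(Eve, 1983, p1, 9, 28), (Kim, 1999, k1, 5, 12), (Kim, 1999, k1, 7, 37), (Kim, 2005, law, 5, 12), (Kim, 2005, law, 7, 37), (Kim, 2013, ops, 5, 12), (Kim, 2013, ops, 7, 37), (Kim, 2017, mkt, 5, 12), (Kim, 2017, mkt, 7, 37), (Kim, 2017, p3, 5, 12), (Kim, 2017, p3, 7, 37)}
(Member ⋈ Book) ⋈ Loan (natural join on genre): {(Eve, 1983, p1, 9, 28, Eve, Delta), (Eve, 1983, p1, 9, 28, Sam, Argo), (Kim, 1999, k1, 5, 12, Kim, Orion), (Kim, 1999, k1, 7, 37, Kim, Orion), (Kim, 2013, ops, 5, 12, Ada, Beta), (Kim, 2013, ops, 5, 12, Ivy, Nova), (Kim, 2013, ops, 7, 37, Ada, Beta), (Kim, 2013, ops, 7, 37, Ivy, Nova)}
π[bid, genre]: project onto (bid, genre) (3 duplicate(s) eliminated) → {(12, k1), (12, ops), (28, p1), (37, k1), (37, ops)}
Taking the union: {(10, x1), (12, k1), (12, law), (12, ops), (20, rd), (24, fin), (28, p1), (3, k1), (32, cs), (37, k1), (37, ops), (4, ops)}
π[genre, bid]: project onto (genre, bid) → {(cs, 32), (fin, 24), (k1, 12), (k1, 3), (k1, 37), (law, 12), (ops, 12), (ops, 37), (ops, 4), (p1, 28), (rd, 20), (x1, 10)}

{(cs, 32), (fin, 24), (k1, 12), (k1, 3), (k1, 37), (law, 12), (ops, 12), (ops, 37), (ops, 4), (p1, 28), (rd, 20), (x1, 10)}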